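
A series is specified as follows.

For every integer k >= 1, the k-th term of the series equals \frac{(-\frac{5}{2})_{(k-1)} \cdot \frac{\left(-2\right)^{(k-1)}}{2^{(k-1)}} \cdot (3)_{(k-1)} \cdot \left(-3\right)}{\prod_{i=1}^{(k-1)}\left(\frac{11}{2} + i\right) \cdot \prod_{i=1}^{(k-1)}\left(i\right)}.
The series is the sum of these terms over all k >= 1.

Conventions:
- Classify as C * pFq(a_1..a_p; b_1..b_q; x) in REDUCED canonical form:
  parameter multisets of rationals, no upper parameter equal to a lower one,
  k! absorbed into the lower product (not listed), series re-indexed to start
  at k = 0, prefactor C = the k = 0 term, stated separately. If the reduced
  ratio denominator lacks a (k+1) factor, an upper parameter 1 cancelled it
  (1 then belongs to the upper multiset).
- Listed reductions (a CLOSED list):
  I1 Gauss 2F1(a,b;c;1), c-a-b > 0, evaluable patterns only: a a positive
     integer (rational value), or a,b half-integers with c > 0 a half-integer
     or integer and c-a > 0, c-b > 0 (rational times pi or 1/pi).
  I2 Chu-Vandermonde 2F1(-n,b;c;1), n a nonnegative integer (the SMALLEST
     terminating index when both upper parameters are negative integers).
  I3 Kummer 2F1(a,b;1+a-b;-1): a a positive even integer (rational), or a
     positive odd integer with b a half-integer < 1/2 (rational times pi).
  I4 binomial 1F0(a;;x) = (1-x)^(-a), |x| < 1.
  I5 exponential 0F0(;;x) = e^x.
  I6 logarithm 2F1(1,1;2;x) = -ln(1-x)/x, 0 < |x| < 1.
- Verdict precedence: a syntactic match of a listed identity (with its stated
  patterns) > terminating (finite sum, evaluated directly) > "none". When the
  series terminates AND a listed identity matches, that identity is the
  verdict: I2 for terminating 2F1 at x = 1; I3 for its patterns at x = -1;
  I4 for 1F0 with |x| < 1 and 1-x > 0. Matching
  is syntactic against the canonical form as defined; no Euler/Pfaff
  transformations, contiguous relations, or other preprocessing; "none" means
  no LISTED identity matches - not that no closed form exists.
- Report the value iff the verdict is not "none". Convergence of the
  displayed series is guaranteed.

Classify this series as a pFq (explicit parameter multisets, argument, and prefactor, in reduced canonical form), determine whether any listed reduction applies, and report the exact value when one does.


x = -1 here; the reduced form reads 2F1, upper {-\frac{5}{2}, 3}, lower {\frac{13}{2}}, C = -3. Verdict: Kummer (I3) applies (x = -1; c = \frac{13}{2} equals 1+a-b for upper {-\frac{5}{2}, 3}: listed pattern). Value: \left(-\frac{10395}{4096}\right) \cdot \pi.

First insight: with t_0 = -3, the two k-th powers (C = -3, x = -1) combine into one argument.
Step ratio: r(k) = -1 * (k-\frac{5}{2}) (k+3) / [(k+\frac{13}{2}) (k+1)] - poly over poly, x = -1 from leading terms; C = -3 at k = 0.


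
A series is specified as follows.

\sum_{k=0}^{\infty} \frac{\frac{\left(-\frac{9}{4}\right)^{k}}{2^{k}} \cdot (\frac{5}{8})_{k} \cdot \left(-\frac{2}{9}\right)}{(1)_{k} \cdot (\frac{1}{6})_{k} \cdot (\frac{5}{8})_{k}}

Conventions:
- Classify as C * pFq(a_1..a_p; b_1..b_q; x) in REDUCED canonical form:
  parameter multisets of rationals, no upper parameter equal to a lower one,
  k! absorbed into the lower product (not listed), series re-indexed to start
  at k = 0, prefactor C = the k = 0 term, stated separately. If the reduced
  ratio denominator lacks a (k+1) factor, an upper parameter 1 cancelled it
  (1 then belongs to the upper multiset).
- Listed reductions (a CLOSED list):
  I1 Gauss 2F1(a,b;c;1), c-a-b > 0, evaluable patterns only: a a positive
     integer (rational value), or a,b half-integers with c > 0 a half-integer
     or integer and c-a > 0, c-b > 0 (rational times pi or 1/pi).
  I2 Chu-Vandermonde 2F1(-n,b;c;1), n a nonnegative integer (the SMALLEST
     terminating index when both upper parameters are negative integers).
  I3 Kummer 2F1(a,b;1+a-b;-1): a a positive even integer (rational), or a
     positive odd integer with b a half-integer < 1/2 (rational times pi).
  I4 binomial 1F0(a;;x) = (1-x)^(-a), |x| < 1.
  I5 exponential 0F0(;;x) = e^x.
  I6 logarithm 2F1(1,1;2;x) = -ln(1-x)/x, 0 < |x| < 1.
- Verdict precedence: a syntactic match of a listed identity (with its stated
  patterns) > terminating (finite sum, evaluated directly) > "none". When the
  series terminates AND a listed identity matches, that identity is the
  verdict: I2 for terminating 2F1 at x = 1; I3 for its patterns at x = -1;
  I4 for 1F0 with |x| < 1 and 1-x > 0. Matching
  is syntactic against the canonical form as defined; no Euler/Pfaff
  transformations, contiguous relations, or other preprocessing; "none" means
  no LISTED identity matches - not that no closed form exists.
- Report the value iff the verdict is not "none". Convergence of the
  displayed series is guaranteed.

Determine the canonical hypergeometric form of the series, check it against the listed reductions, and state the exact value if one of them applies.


Classification (C = -\frac{2}{9}): 0F1 with upper {-}, lower {\frac{1}{6}}, argument x = -\frac{9}{8}. Verdict: none. A 0F1 with upper {-} fits none of I1-I6 at x = -\frac{9}{8}; the sum runs forever.

Structural cue: with t_0 = -\frac{2}{9}, the two k-th powers (C = -2/9) combine into one argument.
Adjacent-term ratio: r(k) = -\frac{9}{8} * 1 / [(k+\frac{1}{6}) (k+1)] - poly over poly, x = -\frac{9}{8} from leading terms; C = -\frac{2}{9} at k = 0.


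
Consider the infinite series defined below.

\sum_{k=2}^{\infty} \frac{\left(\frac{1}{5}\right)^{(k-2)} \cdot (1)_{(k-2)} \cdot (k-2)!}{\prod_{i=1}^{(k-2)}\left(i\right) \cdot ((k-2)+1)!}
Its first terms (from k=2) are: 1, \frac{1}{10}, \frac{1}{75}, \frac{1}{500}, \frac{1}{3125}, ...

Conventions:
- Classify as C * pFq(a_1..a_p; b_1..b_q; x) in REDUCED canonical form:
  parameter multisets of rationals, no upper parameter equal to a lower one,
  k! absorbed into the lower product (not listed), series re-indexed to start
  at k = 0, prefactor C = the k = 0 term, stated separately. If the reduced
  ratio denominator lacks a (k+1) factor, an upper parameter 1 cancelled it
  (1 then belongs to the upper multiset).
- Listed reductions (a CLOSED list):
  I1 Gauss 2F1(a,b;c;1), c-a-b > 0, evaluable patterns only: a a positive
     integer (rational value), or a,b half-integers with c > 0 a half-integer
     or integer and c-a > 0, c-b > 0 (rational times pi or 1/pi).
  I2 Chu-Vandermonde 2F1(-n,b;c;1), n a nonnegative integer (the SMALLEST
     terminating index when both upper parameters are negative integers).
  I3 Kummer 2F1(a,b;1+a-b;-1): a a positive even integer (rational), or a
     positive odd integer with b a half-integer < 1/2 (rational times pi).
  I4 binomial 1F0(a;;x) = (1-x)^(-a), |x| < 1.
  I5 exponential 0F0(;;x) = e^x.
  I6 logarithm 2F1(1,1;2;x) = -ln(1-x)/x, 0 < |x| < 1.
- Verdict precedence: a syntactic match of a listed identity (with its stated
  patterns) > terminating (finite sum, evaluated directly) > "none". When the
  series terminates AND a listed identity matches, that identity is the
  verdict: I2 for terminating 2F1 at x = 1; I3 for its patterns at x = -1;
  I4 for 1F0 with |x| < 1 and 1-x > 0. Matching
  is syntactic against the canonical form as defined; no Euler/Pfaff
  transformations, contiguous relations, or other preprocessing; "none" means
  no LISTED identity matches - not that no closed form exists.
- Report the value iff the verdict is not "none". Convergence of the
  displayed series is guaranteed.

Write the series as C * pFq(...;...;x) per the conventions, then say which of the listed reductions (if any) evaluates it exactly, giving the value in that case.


Canonical form: C = 1 times 2F1 with upper {1, 1}, lower {2}, x = \frac{1}{5}. Verdict: logarithm (I6) fires (the logarithm: parameters (1,1;2), x = \frac{1}{5}). Hence: \left(-5\right) \cdot \ln\left(\frac{4}{5}\right).

Structural cue: x = \frac{1}{5} and the denominator's factorial ratio (C = 1) is a lower Pochhammer.
Step ratio: r(k) = \frac{1}{5} * (k+1) (k+1) / [(k+2) (k+1)] - rational in k, leading ratio \frac{1}{5}; with t_0 = 1, classification follows.


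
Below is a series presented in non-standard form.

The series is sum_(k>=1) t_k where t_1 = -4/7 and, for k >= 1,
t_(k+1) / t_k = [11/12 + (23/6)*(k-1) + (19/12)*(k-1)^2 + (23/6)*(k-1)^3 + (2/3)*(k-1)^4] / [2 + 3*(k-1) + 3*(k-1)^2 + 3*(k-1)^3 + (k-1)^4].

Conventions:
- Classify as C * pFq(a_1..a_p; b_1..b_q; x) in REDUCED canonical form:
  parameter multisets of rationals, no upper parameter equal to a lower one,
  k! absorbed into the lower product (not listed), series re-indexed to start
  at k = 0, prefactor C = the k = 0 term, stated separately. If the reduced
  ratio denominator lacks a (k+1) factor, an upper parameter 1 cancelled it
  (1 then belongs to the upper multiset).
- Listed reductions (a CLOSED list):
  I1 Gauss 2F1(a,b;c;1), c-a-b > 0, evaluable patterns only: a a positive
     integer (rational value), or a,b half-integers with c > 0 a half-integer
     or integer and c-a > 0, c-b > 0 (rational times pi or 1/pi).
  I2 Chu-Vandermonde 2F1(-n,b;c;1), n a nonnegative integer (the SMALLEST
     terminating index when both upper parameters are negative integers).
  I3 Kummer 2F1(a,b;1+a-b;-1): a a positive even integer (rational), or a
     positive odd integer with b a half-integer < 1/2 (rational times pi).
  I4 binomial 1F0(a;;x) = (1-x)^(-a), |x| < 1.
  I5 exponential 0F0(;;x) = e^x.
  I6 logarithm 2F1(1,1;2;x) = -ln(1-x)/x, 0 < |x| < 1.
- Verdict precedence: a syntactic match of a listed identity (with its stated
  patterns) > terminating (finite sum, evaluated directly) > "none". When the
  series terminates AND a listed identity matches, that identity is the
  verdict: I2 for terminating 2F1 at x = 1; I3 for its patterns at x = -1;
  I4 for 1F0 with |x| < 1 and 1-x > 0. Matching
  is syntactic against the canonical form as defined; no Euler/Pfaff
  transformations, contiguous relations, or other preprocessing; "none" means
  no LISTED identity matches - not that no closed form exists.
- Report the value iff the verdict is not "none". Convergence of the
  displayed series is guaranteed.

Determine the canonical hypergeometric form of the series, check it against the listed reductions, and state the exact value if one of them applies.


Canonical form: C = -4/7 times 2F1 with upper {1/4, 11/2}, lower {2}, x = 2/3. Verdict: none - this 2F1 at x = 2/3 matches no listed pattern, and upper {1/4, 11/2} holds no stopper.

First insight: t_0 being -4/7, roots of the ratio polynomials (C = -4/7) are the negated parameters.
Step ratio: r(k) = (2/3) * (k+1/4) (k+11/2) / [(k+2) (k+1)] - rational in k. x = (2/3); t_0 = -4/7; negate the roots.


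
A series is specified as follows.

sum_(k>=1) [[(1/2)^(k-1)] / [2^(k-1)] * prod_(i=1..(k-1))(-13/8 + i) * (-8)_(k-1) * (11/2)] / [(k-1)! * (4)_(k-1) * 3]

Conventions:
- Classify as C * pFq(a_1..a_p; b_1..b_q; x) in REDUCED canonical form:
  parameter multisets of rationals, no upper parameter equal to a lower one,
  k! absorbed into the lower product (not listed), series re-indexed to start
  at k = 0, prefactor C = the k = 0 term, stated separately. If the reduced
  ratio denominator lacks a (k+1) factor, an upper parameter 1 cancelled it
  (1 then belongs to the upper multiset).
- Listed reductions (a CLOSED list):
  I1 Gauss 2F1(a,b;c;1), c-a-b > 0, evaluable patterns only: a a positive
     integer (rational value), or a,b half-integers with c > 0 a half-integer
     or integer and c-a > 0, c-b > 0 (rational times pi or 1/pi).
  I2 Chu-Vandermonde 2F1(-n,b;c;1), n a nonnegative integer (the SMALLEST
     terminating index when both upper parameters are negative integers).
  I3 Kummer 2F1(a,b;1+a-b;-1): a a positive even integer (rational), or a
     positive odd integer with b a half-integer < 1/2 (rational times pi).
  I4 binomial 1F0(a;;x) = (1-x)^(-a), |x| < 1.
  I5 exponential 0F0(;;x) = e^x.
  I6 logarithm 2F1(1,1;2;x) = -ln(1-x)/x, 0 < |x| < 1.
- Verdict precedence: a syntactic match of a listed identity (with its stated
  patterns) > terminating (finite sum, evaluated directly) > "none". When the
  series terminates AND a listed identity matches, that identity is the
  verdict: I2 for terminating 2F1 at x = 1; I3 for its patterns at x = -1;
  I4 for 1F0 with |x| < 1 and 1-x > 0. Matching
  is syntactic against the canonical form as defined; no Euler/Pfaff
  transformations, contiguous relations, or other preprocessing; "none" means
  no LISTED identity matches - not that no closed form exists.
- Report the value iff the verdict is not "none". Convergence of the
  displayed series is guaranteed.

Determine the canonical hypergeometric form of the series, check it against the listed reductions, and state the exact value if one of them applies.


Canonical form: C = 11/6 times 2F1 with upper {-8, -5/8}, lower {4}, x = 1/4. Verdict: terminating - no listed pattern fits, but -8 in the upper list cuts the series at k = 8; direct evaluation. Hence: 667810620050079/281474976710656.

Key observation: t_0 = 11/6 here, and the constant factors (C = 11/6, x = 1/4) combine into one prefactor.
Step ratio: r(k) = (1/4) * (k-8) (k-5/8) / [(k+4) (k+1)] - rational; roots negated = parameters, x = (1/4), C = 11/6.


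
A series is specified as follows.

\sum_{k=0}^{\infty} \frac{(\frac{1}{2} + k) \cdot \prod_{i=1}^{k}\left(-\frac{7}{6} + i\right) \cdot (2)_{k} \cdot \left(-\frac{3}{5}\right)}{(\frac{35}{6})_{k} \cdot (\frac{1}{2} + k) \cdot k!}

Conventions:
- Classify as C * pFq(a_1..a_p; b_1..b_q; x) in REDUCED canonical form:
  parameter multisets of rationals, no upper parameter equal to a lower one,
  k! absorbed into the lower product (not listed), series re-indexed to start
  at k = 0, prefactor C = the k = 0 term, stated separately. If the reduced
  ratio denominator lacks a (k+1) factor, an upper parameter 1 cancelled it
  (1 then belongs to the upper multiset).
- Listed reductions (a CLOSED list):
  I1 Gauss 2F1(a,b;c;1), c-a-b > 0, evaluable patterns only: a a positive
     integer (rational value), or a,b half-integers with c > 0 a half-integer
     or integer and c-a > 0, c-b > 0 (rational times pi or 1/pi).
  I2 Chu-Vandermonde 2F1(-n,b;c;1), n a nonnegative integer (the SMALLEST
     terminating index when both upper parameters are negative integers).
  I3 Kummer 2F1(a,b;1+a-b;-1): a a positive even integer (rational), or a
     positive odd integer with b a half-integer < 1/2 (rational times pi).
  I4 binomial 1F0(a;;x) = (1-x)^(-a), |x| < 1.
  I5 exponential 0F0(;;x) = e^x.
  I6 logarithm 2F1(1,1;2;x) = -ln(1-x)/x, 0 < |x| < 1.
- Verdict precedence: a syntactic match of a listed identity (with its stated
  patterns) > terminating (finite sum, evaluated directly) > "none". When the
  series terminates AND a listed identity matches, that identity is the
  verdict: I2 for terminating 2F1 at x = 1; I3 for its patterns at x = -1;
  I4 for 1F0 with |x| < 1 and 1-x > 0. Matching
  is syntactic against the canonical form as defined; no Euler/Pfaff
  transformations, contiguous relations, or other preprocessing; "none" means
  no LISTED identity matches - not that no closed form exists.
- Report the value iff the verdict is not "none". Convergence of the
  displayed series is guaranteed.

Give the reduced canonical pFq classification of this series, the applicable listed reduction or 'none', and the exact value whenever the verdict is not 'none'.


The series (x = 1) is 2F1: upper {-\frac{1}{6}, 2}, lower {\frac{35}{6}}, prefactor -\frac{3}{5}. Verdict: Gauss (I1, integer-parameter pattern) matches (x = 1: the Gamma ratio telescopes since c-a-b = 4 > 0 and a = 2 in Z>0). Value: -\frac{667}{1200}.

Key step: t_0 being -\frac{3}{5}, k + 1/2 divides numerator and denominator alike; prefactor -3/5 after cancelling.
Ratio: r(k) = 1 * (k-\frac{1}{6}) (k+2) / [(k+\frac{35}{6}) (k+1)] ; factor over Q: parameters, x = 1, and C = -\frac{3}{5}.


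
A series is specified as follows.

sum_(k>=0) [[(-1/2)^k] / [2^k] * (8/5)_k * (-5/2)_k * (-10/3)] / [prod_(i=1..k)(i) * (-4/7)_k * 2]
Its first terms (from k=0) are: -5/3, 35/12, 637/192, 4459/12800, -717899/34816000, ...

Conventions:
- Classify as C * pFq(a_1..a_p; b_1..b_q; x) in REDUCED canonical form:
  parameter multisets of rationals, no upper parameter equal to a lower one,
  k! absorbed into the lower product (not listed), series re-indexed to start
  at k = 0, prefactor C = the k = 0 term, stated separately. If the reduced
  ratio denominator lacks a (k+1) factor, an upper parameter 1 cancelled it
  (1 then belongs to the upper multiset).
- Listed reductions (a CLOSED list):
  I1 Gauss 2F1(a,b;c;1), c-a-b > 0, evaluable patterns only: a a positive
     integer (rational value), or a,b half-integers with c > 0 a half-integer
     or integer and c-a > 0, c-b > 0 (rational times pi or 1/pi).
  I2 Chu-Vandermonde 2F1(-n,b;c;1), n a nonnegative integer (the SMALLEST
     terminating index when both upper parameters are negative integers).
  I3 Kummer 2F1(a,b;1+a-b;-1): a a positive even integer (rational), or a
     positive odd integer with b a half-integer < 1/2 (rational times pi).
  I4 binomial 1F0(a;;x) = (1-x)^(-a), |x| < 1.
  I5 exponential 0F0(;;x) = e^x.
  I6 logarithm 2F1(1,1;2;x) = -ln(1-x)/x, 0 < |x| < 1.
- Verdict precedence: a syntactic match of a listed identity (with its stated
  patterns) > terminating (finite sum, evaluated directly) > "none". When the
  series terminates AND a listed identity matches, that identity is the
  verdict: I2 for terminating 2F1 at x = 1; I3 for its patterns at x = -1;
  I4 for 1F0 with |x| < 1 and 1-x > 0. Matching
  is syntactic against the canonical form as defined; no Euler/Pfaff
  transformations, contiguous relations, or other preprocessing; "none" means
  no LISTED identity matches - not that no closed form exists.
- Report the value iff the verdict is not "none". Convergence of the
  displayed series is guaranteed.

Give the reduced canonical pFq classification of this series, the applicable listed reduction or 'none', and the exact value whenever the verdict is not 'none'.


Key observation: x = (-1/4) and the product of the first k integers (C = -5/3, x = -1/4) is k!.
Consecutive-term ratio: r(k) = (-1/4) * (k-5/2) (k+8/5) / [(k-4/7) (k+1)] ; factor over Q: parameters, x = (-1/4), and C = -5/3.

Canonical form: C = -5/3 times 2F1 with upper {-5/2, 8/5}, lower {-4/7}, x = -1/4. Verdict: none. No listed pattern accepts 2F1(-5/2, 8/5; -4/7; -1/4).


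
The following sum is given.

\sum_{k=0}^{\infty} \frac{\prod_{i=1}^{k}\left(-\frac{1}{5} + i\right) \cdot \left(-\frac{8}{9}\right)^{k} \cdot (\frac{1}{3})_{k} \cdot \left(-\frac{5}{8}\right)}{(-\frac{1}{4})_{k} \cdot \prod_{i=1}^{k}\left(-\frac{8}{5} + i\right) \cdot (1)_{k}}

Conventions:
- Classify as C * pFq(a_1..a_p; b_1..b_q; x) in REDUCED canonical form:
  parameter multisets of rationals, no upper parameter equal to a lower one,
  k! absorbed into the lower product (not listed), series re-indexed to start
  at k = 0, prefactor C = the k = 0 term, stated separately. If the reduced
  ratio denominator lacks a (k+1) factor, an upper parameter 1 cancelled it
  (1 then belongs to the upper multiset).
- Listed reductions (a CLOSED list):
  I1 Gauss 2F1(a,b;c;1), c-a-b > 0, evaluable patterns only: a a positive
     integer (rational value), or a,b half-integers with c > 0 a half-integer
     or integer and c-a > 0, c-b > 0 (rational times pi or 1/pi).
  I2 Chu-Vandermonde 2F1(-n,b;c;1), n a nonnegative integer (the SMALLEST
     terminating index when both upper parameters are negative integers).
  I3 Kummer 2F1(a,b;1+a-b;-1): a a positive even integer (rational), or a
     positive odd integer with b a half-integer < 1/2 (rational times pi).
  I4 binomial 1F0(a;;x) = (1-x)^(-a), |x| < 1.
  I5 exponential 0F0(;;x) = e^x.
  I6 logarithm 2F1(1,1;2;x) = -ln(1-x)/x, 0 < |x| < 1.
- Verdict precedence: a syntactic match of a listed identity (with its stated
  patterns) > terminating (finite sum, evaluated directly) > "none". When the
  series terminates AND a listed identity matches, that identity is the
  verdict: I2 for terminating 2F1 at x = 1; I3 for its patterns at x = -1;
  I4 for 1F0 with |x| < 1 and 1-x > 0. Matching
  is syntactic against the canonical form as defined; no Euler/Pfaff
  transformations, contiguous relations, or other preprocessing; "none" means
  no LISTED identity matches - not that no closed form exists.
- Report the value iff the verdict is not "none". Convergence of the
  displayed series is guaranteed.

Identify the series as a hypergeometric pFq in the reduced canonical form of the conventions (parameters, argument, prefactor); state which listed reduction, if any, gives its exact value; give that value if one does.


At argument -\frac{8}{9}: a 2F2 with upper {\frac{1}{3}, \frac{4}{5}}, lower {-\frac{3}{5}, -\frac{1}{4}}, scaled by C = -\frac{5}{8}. Verdict: none here - no I1-I6 shape fits x = -\frac{8}{9} with lower {-\frac{3}{5}, -\frac{1}{4}}.

Key observation: with t_0 = -\frac{5}{8}, the running product (prefactor -5/8) telescopes to a rising factorial.
Consecutive-term ratio: r(k) = -\frac{8}{9} * (k+\frac{1}{3}) (k+\frac{4}{5}) / [(k-\frac{3}{5}) (k-\frac{1}{4}) (k+1)] - rational in k, leading ratio -\frac{8}{9}; with t_0 = -\frac{5}{8}, classification follows.


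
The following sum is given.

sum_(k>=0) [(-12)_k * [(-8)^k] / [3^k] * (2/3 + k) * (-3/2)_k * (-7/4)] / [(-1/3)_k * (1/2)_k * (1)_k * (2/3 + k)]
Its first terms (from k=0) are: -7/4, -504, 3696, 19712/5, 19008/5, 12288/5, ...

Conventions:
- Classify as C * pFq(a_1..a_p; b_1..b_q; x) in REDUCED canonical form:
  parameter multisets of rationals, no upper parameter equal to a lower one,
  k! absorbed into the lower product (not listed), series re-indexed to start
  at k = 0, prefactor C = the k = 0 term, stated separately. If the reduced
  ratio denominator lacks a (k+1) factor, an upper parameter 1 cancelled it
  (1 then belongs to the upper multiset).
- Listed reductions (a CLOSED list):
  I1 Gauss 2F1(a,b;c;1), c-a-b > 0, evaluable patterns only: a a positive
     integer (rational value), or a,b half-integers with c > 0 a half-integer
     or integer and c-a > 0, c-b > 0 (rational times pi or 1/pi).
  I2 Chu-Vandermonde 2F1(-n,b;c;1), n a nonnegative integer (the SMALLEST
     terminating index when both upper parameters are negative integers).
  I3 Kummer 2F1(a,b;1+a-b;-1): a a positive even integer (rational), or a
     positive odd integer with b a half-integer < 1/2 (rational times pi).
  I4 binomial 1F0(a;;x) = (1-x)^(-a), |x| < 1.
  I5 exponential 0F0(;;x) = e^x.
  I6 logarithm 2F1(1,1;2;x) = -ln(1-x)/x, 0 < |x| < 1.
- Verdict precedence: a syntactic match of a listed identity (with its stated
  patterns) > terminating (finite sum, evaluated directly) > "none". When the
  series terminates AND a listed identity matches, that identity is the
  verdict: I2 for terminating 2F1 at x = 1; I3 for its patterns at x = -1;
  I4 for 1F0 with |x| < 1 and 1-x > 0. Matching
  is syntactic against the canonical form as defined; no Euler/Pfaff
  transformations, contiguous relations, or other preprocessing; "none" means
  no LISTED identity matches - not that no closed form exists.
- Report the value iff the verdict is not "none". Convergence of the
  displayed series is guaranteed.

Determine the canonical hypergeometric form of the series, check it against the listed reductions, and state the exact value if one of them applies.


With C = -7/4: the canonical form is 2F2(-12, -3/2; -1/3, 1/2; -8/3). Verdict: terminating - the sum ends at index 12 because -12 is a negative integer; exact evaluation follows. Exact value: 124676215482338591/8432166843100.

First insight: with t_0 = -7/4, (1)_k (prefactor -7/4) is k! itself.
Term ratio: r(k) = (-8/3) * (k-12) (k-3/2) / [(k-1/3) (k+1/2) (k+1)] - rational in k. x = (-8/3); t_0 = -7/4; negate the roots.


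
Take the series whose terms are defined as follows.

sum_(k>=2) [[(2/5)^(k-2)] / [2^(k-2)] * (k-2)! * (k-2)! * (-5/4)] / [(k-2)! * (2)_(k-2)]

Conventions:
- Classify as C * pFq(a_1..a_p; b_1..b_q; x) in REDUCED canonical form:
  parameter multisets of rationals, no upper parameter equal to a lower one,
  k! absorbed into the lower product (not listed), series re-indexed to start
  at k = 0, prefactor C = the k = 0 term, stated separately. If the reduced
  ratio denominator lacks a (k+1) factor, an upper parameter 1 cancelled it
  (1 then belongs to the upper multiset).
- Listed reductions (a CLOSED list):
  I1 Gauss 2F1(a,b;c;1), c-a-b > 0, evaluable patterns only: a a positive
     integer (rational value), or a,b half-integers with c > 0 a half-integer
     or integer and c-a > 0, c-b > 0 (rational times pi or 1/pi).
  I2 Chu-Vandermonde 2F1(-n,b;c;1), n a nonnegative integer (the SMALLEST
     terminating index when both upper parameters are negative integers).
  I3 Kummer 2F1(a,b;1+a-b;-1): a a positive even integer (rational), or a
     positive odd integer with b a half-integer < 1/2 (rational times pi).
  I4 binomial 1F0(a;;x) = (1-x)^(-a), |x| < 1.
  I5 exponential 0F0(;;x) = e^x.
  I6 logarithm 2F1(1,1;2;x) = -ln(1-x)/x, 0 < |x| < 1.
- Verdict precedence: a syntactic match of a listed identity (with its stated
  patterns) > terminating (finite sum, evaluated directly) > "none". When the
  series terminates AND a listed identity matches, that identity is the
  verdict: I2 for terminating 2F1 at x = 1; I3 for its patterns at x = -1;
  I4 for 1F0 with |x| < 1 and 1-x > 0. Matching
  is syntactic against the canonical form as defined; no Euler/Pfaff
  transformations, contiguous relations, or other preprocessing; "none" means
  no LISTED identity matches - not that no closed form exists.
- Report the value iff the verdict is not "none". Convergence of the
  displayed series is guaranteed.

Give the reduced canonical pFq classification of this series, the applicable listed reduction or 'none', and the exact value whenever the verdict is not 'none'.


Canonical form: C = -5/4 times 2F1 with upper {1, 1}, lower {2}, x = 1/5. Verdict at x = 1/5: the I6 logarithm reduction matches (the logarithm: parameters (1,1;2), x = 1/5). Hence: (25/4) * ln(4/5).

Key observation: x = (1/5) and the factorial ratio (C = -5/4) (k+a-1)!/(a-1)! is a rising factorial (a)_k.
Step ratio: r(k) = (1/5) * (k+1) (k+1) / [(k+2) (k+1)] - poly over poly, x = (1/5) from leading terms; C = -5/4 at k = 0.


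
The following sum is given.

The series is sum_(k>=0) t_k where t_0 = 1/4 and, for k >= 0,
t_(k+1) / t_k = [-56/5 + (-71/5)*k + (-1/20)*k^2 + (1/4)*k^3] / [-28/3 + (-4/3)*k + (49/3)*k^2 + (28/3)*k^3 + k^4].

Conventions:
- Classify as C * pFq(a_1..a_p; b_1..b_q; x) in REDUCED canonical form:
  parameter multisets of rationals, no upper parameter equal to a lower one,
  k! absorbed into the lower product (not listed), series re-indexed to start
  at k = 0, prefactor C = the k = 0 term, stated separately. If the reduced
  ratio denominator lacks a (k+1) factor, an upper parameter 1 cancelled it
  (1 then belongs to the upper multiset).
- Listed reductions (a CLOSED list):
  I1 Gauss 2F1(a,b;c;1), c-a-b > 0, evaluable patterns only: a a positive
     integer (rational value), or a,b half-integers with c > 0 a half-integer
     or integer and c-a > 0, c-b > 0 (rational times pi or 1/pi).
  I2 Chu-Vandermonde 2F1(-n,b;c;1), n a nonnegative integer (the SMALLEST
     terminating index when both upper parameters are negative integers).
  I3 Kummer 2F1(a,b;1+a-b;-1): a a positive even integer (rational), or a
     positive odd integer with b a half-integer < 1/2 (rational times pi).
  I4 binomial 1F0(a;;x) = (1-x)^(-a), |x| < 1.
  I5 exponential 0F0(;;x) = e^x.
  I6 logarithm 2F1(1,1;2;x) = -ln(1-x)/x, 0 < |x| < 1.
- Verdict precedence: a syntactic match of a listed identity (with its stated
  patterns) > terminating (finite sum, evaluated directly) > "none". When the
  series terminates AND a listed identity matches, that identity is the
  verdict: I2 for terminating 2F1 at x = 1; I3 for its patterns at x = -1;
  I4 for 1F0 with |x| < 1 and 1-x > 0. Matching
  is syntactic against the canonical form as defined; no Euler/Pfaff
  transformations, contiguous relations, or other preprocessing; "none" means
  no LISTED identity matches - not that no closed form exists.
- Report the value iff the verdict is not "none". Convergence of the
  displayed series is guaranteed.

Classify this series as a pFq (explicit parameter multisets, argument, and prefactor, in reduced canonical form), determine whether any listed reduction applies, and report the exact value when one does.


Prefactor 1/4, argument 1/4: 2F2 with upper {-8, 4/5} over lower {-2/3, 2}. Verdict: terminating (-8 upstairs). 9 nonzero terms in all; added directly. Hence: 11301254280882871/59637760000000000.

The tell: t_0 = 1/4 here, and roots of the ratio polynomials (prefactor 1/4) are the negated parameters.
Adjacent-term ratio: r(k) = (1/4) * (k-8) (k+4/5) / [(k-2/3) (k+2) (k+1)] - rational in k, leading ratio (1/4); with t_0 = 1/4, classification follows.


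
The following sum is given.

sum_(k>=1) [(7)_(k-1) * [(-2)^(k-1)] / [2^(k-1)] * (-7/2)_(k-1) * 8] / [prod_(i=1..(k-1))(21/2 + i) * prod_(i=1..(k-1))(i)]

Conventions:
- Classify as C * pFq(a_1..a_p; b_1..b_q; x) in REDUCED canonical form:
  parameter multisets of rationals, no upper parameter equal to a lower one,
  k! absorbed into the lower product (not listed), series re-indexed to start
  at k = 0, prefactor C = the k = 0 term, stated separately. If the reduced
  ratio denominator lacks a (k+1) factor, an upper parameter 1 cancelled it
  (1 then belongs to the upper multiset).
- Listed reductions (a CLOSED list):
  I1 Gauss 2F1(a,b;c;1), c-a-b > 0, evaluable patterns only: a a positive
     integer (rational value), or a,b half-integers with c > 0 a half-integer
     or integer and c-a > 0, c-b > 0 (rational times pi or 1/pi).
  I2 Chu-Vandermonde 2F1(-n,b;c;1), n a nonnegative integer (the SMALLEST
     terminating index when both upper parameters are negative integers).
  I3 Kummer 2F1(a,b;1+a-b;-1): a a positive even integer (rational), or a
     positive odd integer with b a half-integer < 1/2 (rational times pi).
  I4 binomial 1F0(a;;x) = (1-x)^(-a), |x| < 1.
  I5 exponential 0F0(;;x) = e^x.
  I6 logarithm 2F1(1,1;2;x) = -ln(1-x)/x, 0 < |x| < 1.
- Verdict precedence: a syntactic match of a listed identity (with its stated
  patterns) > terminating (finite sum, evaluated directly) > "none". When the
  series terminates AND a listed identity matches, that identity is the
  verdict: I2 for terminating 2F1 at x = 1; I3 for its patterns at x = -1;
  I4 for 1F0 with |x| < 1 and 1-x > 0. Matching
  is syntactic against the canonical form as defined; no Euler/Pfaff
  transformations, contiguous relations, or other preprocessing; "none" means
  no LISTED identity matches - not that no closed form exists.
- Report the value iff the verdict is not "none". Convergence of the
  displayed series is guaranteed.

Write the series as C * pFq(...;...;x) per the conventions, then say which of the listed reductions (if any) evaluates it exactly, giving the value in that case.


Classification (C = 8): 2F1 with upper {-7/2, 7}, lower {23/2}, argument x = -1. Verdict: Kummer's theorem (I3) matches (x = -1; c = 23/2 equals 1+a-b for upper {-7/2, 7}: listed pattern). Its exact value is (14549535/1048576) * pi.

The tell: from the first term 8: the two k-th powers (prefactor 8) combine into one argument.
Ratio: r(k) = (-1) * (k-7/2) (k+7) / [(k+23/2) (k+1)] - rational in k, leading ratio (-1); with t_0 = 8, classification follows.


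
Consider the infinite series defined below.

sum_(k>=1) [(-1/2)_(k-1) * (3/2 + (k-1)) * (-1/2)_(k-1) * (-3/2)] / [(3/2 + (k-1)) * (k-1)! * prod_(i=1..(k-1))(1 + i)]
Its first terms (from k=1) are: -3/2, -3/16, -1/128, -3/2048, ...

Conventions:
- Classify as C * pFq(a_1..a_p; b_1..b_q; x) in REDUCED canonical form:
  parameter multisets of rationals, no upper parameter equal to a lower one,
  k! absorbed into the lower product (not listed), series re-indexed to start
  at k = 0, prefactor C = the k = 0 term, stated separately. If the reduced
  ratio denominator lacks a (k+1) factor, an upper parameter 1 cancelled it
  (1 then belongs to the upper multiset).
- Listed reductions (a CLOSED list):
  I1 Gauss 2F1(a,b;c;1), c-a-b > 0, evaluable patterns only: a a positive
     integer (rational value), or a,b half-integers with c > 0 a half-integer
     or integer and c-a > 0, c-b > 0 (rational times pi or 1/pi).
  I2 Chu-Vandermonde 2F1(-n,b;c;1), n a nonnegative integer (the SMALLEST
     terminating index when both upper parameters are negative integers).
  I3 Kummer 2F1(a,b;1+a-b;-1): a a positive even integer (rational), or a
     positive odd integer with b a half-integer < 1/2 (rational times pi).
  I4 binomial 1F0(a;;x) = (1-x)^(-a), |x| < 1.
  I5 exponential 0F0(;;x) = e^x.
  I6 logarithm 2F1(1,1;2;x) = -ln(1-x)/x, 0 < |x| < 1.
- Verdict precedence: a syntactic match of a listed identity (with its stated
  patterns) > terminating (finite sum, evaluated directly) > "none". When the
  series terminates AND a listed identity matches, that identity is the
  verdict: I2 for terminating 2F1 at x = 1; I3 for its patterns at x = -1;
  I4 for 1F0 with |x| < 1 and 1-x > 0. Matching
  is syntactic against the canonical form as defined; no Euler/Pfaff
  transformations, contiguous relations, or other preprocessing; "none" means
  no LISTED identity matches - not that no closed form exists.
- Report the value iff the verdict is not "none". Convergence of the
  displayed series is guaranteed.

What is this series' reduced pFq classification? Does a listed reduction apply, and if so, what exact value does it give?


Canonical form: C = -3/2 times 2F1 with upper {-1/2, -1/2}, lower {2}, x = 1. Verdict: the half-integer Gauss pattern (I1) fires (x = 1; upper {-1/2, -1/2} half-integers, c = 2 in the evaluable pattern). Hence: (-16/3) / pi.

Structural cue: t_0 = -3/2 here, and the lower running product (C = -3/2, x = 1) is a rising factorial.
Adjacent-term ratio: r(k) = 1 * (k-1/2) (k-1/2) / [(k+2) (k+1)] - rational; roots negated = parameters, x = 1, C = -3/2.


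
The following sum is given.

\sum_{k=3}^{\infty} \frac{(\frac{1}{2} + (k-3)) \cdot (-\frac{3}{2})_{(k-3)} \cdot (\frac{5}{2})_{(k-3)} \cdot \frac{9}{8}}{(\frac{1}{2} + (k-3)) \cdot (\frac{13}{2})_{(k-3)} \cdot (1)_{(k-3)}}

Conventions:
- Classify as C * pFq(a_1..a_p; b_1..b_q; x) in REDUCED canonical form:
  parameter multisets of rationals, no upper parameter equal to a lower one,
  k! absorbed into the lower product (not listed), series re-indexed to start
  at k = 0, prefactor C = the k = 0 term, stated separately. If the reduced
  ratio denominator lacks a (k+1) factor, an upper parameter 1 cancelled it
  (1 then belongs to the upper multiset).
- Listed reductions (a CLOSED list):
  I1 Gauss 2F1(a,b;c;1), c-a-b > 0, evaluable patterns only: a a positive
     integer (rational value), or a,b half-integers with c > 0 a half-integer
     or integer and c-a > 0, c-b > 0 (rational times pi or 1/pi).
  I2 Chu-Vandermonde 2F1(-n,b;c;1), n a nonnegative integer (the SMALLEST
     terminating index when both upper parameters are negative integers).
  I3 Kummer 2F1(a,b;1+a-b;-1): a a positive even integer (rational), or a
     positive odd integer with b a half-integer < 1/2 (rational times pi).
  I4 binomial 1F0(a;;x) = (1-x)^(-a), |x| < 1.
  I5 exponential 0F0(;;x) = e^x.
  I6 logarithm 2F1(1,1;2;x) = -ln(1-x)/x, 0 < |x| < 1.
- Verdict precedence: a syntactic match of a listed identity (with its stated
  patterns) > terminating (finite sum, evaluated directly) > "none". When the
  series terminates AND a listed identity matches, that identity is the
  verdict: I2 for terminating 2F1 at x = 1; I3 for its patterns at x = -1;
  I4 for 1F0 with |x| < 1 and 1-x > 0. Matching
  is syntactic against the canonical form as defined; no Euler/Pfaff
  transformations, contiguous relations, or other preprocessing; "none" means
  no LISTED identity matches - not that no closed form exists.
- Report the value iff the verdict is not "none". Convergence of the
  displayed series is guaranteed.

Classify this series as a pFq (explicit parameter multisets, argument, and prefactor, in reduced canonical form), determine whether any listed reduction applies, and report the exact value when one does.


This is \frac{9}{8} * 2F1(-\frac{3}{2}, \frac{5}{2}; \frac{13}{2}; 1) in reduced canonical form. Verdict: Gauss (I1, half-integer pattern) applies (x = 1; upper {-\frac{3}{2}, \frac{5}{2}} half-integers, c = \frac{13}{2} in the evaluable pattern). Value: \frac{93555}{524288} \cdot \pi.

Key observation: t_0 = \frac{9}{8} here, and (1)_k (prefactor 9/8) is k! itself.
Term ratio: r(k) = 1 * (k-\frac{3}{2}) (k+\frac{5}{2}) / [(k+\frac{13}{2}) (k+1)] - rational in k, leading ratio 1; with t_0 = \frac{9}{8}, classification follows.


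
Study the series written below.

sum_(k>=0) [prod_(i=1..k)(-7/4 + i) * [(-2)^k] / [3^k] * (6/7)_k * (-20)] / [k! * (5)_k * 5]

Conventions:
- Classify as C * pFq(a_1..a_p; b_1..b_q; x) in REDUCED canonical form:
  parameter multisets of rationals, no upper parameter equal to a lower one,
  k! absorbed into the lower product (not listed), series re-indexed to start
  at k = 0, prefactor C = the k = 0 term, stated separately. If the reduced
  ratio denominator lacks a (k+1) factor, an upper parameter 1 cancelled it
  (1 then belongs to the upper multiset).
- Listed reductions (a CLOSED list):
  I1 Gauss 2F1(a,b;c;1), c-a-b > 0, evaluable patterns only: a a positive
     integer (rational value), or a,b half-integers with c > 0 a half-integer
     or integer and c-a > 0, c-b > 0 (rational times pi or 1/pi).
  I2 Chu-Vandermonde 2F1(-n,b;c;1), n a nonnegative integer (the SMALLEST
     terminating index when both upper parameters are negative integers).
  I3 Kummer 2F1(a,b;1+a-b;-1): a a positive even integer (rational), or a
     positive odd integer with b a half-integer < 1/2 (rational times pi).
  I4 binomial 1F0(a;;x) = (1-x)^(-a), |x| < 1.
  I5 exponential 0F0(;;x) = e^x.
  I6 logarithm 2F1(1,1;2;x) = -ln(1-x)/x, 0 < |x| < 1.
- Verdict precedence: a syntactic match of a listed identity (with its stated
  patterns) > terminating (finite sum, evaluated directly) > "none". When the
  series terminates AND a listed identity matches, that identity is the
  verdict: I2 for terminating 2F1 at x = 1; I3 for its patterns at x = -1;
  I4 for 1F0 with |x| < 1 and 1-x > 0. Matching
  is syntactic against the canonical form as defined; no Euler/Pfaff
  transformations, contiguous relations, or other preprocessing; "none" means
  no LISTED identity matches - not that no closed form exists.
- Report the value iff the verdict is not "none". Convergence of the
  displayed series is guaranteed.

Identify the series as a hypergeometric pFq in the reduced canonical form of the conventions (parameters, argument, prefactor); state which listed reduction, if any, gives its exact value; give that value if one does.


Structural cue: t_0 = -4 here, and the running product (C = -4) telescopes to a rising factorial.
Consecutive-term ratio: r(k) = (-2/3) * (k-3/4) (k+6/7) / [(k+5) (k+1)] ; factor over Q: parameters, x = (-2/3), and C = -4.

Classification (C = -4): 2F1 with upper {-3/4, 6/7}, lower {5}, argument x = -2/3. Verdict: none here - no I1-I6 shape fits x = -2/3 with lower {5}.


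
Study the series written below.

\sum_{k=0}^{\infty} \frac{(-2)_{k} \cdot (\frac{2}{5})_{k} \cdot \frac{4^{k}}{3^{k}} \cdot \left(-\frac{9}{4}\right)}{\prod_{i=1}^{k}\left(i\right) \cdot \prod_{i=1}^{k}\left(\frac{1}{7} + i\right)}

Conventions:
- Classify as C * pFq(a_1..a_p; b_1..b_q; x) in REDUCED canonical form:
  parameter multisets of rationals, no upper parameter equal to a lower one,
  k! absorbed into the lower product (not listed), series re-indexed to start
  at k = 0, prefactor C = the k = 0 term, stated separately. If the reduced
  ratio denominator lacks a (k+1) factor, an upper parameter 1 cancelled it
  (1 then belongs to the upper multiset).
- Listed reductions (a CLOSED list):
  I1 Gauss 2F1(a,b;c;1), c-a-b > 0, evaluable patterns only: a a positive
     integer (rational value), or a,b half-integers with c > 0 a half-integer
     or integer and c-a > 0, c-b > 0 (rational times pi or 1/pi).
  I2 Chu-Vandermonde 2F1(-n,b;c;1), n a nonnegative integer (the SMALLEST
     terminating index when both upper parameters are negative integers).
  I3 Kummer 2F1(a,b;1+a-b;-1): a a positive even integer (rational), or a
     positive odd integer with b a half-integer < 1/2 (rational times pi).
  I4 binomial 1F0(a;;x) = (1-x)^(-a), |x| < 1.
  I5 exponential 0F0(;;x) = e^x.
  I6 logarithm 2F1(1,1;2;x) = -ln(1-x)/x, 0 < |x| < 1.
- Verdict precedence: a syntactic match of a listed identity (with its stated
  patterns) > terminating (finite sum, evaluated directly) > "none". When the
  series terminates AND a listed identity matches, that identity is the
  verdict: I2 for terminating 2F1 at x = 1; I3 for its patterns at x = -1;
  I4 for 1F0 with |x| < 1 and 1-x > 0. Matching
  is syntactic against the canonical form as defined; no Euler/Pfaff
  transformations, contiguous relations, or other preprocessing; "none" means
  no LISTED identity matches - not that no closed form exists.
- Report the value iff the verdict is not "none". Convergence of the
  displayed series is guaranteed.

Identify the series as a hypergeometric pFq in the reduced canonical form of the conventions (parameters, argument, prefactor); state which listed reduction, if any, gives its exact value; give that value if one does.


Classification (C = -\frac{9}{4}): 2F1 with upper {-2, \frac{2}{5}}, lower {\frac{8}{7}}, argument x = \frac{4}{3}. Verdict: terminating. (-2)_k vanishes past k = 2, leaving a 3-term sum, computed directly. Value: -\frac{1597}{1500}.

First insight: t_0 = -\frac{9}{4} here, and the lower running product (C = -9/4) is a rising factorial.
Term ratio: r(k) = \frac{4}{3} * (k-2) (k+\frac{2}{5}) / [(k+\frac{8}{7}) (k+1)] - rational in k, leading ratio \frac{4}{3}; with t_0 = -\frac{9}{4}, classification follows.
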